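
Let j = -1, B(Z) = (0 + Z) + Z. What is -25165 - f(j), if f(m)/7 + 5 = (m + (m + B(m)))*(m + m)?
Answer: -25186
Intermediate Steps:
B(Z) = 2*Z (B(Z) = Z + Z = 2*Z)
f(m) = -35 + 56*m² (f(m) = -35 + 7*((m + (m + 2*m))*(m + m)) = -35 + 7*((m + 3*m)*(2*m)) = -35 + 7*((4*m)*(2*m)) = -35 + 7*(8*m²) = -35 + 56*m²)
-25165 - f(j) = -25165 - (-35 + 56*(-1)²) = -25165 - (-35 + 56*1) = -25165 - (-35 + 56) = -25165 - 1*21 = -25165 - 21 = -25186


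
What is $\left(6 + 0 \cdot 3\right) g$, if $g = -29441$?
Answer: $-176646$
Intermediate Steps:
$\left(6 + 0 \cdot 3\right) g = \left(6 + 0 \cdot 3\right) \left(-29441\right) = \left(6 + 0\right) \left(-29441\right) = 6 \left(-29441\right) = -176646$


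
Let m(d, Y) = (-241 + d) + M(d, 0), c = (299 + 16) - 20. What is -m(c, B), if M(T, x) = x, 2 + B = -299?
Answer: -54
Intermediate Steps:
B = -301 (B = -2 - 299 = -301)
c = 295 (c = 315 - 20 = 295)
m(d, Y) = -241 + d (m(d, Y) = (-241 + d) + 0 = -241 + d)
-m(c, B) = -(-241 + 295) = -1*54 = -54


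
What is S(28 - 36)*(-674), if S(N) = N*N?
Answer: -43136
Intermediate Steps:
S(N) = N²
S(28 - 36)*(-674) = (28 - 36)²*(-674) = (-8)²*(-674) = 64*(-674) = -43136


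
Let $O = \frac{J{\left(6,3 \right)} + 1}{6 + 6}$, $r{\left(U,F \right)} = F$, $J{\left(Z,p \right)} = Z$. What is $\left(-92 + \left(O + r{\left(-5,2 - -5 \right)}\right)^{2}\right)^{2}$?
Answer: $\frac{24671089}{20736} \approx 1189.8$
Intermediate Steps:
$O = \frac{7}{12}$ ($O = \frac{6 + 1}{6 + 6} = \frac{7}{12} \approx 0.58333$)
$\left(-92 + \left(O + r{\left(-5,2 - -5 \right)}\right)^{2}\right)^{2} = \left(-92 + \left(\frac{7}{12} + \left(2 - -5\right)\right)^{2}\right)^{2} = \left(-92 + \left(\frac{7}{12} + \left(2 + 5\right)\right)^{2}\right)^{2} = \left(-92 + \left(\frac{7}{12} + 7\right)^{2}\right)^{2} = \left(-92 + \left(\frac{91}{12}\right)^{2}\right)^{2} = \left(-92 + \frac{8281}{144}\right)^{2} = \left(- \frac{4967}{144}\right)^{2} = \frac{24671089}{20736}$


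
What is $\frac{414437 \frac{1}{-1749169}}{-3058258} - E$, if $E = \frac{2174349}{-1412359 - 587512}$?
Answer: $\frac{11631485303387858725}{10698130101302699342} \approx 1.0872$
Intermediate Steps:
$E = - \frac{2174349}{1999871}$ ($E = \frac{2174349}{-1412359 - 587512} = \frac{2174349}{-1999871} = 2174349 \left(- \frac{1}{1999871}\right) = - \frac{2174349}{1999871} \approx -1.0872$)
$\frac{414437 \frac{1}{-1749169}}{-3058258} - E = \frac{414437 \frac{1}{-1749169}}{-3058258} - - \frac{2174349}{1999871} = 414437 \left(- \frac{1}{1749169}\right) \left(- \frac{1}{3058258}\right) + \frac{2174349}{1999871} = \left(- \frac{414437}{1749169}\right) \left(- \frac{1}{3058258}\right) + \frac{2174349}{1999871} = \frac{414437}{5349410087602} + \frac{2174349}{1999871} = \frac{11631485303387858725}{10698130101302699342}$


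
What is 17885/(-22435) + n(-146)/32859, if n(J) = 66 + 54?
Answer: -5571343/7020873 ≈ -0.79354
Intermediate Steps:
n(J) = 120
17885/(-22435) + n(-146)/32859 = 17885/(-22435) + 120/32859 = 17885*(-1/22435) + 120*(1/32859) = -511/641 + 40/10953 = -5571343/7020873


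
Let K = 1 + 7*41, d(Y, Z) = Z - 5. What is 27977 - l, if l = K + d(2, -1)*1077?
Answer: 34151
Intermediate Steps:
d(Y, Z) = -5 + Z
K = 288 (K = 1 + 287 = 288)
l = -6174 (l = 288 + (-5 - 1)*1077 = 288 - 6*1077 = 288 - 6462 = -6174)
27977 - l = 27977 - 1*(-6174) = 27977 + 6174 = 34151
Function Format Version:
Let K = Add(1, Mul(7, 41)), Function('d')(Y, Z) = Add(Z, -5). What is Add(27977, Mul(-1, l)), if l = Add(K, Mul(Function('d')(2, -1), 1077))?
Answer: 34151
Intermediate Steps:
Function('d')(Y, Z) = Add(-5, Z)
K = 288 (K = Add(1, 287) = 288)
l = -6174 (l = Add(288, Mul(Add(-5, -1), 1077)) = Add(288, Mul(-6, 1077)) = Add(288, -6462) = -6174)
Add(27977, Mul(-1, l)) = Add(27977, Mul(-1, -6174)) = Add(27977, 6174) = 34151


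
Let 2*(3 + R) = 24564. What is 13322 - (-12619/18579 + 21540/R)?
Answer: 1012974382081/76043847 ≈ 13321.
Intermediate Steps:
R = 12279 (R = -3 + (½)*24564 = -3 + 12282 = 12279)
13322 - (-12619/18579 + 21540/R) = 13322 - (-12619/18579 + 21540/12279) = 13322 - (-12619*1/18579 + 21540*(1/12279)) = 13322 - (-12619/18579 + 7180/4093) = 13322 - 1*81747653/76043847 = 13322 - 81747653/76043847 = 1012974382081/76043847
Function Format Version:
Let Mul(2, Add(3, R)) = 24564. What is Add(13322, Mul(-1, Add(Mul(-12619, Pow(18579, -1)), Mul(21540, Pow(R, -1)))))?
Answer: Rational(1012974382081, 76043847) ≈ 13321.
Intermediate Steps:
R = 12279 (R = Add(-3, Mul(Rational(1, 2), 24564)) = Add(-3, 12282) = 12279)
Add(13322, Mul(-1, Add(Mul(-12619, Pow(18579, -1)), Mul(21540, Pow(R, -1))))) = Add(13322, Mul(-1, Add(Mul(-12619, Pow(18579, -1)), Mul(21540, Pow(12279, -1))))) = Add(13322, Mul(-1, Add(Mul(-12619, Rational(1, 18579)), Mul(21540, Rational(1, 12279))))) = Add(13322, Mul(-1, Add(Rational(-12619, 18579), Rational(7180, 4093)))) = Add(13322, Mul(-1, Rational(81747653, 76043847))) = Add(13322, Rational(-81747653, 76043847)) = Rational(1012974382081, 76043847)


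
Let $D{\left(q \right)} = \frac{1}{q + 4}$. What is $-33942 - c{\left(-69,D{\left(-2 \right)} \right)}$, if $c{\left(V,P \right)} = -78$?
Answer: $-33864$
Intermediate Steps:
$D{\left(q \right)} = \frac{1}{4 + q}$
$-33942 - c{\left(-69,D{\left(-2 \right)} \right)} = -33942 - -78 = -33942 + 78 = -33864$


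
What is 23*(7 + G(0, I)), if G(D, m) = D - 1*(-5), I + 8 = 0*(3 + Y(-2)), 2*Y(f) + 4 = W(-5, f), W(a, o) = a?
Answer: 276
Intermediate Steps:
Y(f) = -9/2 (Y(f) = -2 + (½)*(-5) = -2 - 5/2 = -9/2)
I = -8 (I = -8 + 0*(3 - 9/2) = -8 + 0*(-3/2) = -8 + 0 = -8)
G(D, m) = 5 + D (G(D, m) = D + 5 = 5 + D)
23*(7 + G(0, I)) = 23*(7 + (5 + 0)) = 23*(7 + 5) = 23*12 = 276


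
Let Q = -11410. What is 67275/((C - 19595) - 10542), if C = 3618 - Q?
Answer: -67275/15109 ≈ -4.4526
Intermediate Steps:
C = 15028 (C = 3618 - 1*(-11410) = 3618 + 11410 = 15028)
67275/((C - 19595) - 10542) = 67275/((15028 - 19595) - 10542) = 67275/(-4567 - 10542) = 67275/(-15109) = 67275*(-1/15109) = -67275/15109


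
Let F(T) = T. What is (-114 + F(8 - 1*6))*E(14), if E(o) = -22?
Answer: 2464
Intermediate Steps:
(-114 + F(8 - 1*6))*E(14) = (-114 + (8 - 1*6))*(-22) = (-114 + (8 - 6))*(-22) = (-114 + 2)*(-22) = -112*(-22) = 2464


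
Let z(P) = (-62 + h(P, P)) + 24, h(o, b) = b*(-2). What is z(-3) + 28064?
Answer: 28032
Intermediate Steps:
h(o, b) = -2*b
z(P) = -38 - 2*P (z(P) = (-62 - 2*P) + 24 = -38 - 2*P)
z(-3) + 28064 = (-38 - 2*(-3)) + 28064 = (-38 + 6) + 28064 = -32 + 28064 = 28032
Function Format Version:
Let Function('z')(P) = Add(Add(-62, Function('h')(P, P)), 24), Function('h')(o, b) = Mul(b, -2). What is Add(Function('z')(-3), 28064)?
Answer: 28032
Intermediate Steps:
Function('h')(o, b) = Mul(-2, b)
Function('z')(P) = Add(-38, Mul(-2, P)) (Function('z')(P) = Add(Add(-62, Mul(-2, P)), 24) = Add(-38, Mul(-2, P)))
Add(Function('z')(-3), 28064) = Add(Add(-38, Mul(-2, -3)), 28064) = Add(Add(-38, 6), 28064) = Add(-32, 28064) = 28032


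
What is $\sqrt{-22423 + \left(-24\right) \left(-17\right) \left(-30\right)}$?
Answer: $i \sqrt{34663} \approx 186.18 i$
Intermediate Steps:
$\sqrt{-22423 + \left(-24\right) \left(-17\right) \left(-30\right)} = \sqrt{-22423 + 408 \left(-30\right)} = \sqrt{-22423 - 12240} = \sqrt{-34663} = i \sqrt{34663}$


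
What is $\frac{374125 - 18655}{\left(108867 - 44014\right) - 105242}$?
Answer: $- \frac{118490}{13463} \approx -8.8012$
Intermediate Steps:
$\frac{374125 - 18655}{\left(108867 - 44014\right) - 105242} = \frac{355470}{64853 - 105242} = \frac{355470}{-40389} = 355470 \left(- \frac{1}{40389}\right) = - \frac{118490}{13463}$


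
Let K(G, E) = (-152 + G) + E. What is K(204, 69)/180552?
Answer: 121/180552 ≈ 0.00067017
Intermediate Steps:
K(G, E) = -152 + E + G
K(204, 69)/180552 = (-152 + 69 + 204)/180552 = 121*(1/180552) = 121/180552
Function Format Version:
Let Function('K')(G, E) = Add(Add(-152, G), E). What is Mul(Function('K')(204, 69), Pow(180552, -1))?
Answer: Rational(121, 180552) ≈ 0.00067017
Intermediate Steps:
Function('K')(G, E) = Add(-152, E, G)
Mul(Function('K')(204, 69), Pow(180552, -1)) = Mul(Add(-152, 69, 204), Pow(180552, -1)) = Mul(121, Rational(1, 180552)) = Rational(121, 180552)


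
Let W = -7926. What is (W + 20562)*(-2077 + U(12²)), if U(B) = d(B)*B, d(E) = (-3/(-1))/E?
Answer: -26207064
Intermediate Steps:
d(E) = 3/E (d(E) = (-3*(-1))/E = 3/E)
U(B) = 3 (U(B) = (3/B)*B = 3)
(W + 20562)*(-2077 + U(12²)) = (-7926 + 20562)*(-2077 + 3) = 12636*(-2074) = -26207064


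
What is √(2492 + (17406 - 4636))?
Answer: √15262 ≈ 123.54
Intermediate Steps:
√(2492 + (17406 - 4636)) = √(2492 + 12770) = √15262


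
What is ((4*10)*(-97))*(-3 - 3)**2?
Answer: -139680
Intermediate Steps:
((4*10)*(-97))*(-3 - 3)**2 = (40*(-97))*(-6)**2 = -3880*36 = -139680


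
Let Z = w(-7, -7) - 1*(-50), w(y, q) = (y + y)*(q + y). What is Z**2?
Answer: 60516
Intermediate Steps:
w(y, q) = 2*y*(q + y) (w(y, q) = (2*y)*(q + y) = 2*y*(q + y))
Z = 246 (Z = 2*(-7)*(-7 - 7) - 1*(-50) = 2*(-7)*(-14) + 50 = 196 + 50 = 246)
Z**2 = 246**2 = 60516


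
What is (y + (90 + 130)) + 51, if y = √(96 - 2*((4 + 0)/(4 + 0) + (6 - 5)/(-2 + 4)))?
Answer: 271 + √93 ≈ 280.64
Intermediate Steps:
y = √93 (y = √(96 - 2*(4/4 + 1/2)) = √(96 - 2*(4*(¼) + 1*(½))) = √(96 - 2*(1 + ½)) = √(96 - 2*3/2) = √(96 - 3) = √93 ≈ 9.6436)
(y + (90 + 130)) + 51 = (√93 + (90 + 130)) + 51 = (√93 + 220) + 51 = (220 + √93) + 51 = 271 + √93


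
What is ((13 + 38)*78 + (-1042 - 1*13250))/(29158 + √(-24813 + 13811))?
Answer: -150367806/425099983 + 5157*I*√11002/425099983 ≈ -0.35372 + 0.0012725*I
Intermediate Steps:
((13 + 38)*78 + (-1042 - 1*13250))/(29158 + √(-24813 + 13811)) = (51*78 + (-1042 - 13250))/(29158 + √(-11002)) = (3978 - 14292)/(29158 + I*√11002) = -10314/(29158 + I*√11002)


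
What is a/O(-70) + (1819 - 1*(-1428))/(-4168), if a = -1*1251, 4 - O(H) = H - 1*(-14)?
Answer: -450749/20840 ≈ -21.629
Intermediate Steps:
O(H) = -10 - H (O(H) = 4 - (H - 1*(-14)) = 4 - (H + 14) = 4 - (14 + H) = 4 + (-14 - H) = -10 - H)
a = -1251
a/O(-70) + (1819 - 1*(-1428))/(-4168) = -1251/(-10 - 1*(-70)) + (1819 - 1*(-1428))/(-4168) = -1251/(-10 + 70) + (1819 + 1428)*(-1/4168) = -1251/60 + 3247*(-1/4168) = -1251*1/60 - 3247/4168 = -417/20 - 3247/4168 = -450749/20840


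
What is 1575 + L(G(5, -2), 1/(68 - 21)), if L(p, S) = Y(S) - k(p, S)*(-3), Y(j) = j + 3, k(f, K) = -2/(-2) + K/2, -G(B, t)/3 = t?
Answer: 148619/94 ≈ 1581.1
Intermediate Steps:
G(B, t) = -3*t
k(f, K) = 1 + K/2 (k(f, K) = -2*(-½) + K*(½) = 1 + K/2)
Y(j) = 3 + j
L(p, S) = 6 + 5*S/2 (L(p, S) = (3 + S) - (1 + S/2)*(-3) = (3 + S) - (-3 - 3*S/2) = (3 + S) + (3 + 3*S/2) = 6 + 5*S/2)
1575 + L(G(5, -2), 1/(68 - 21)) = 1575 + (6 + 5/(2*(68 - 21))) = 1575 + (6 + (5/2)/47) = 1575 + (6 + (5/2)*(1/47)) = 1575 + (6 + 5/94) = 1575 + 569/94 = 148619/94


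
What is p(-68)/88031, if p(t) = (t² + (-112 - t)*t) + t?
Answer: 7548/88031 ≈ 0.085742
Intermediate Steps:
p(t) = t + t² + t*(-112 - t) (p(t) = (t² + t*(-112 - t)) + t = t + t² + t*(-112 - t))
p(-68)/88031 = -111*(-68)/88031 = 7548*(1/88031) = 7548/88031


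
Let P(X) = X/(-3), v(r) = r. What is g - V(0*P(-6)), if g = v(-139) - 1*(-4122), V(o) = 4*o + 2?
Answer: 3981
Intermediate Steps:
P(X) = -X/3 (P(X) = X*(-⅓) = -X/3)
V(o) = 2 + 4*o
g = 3983 (g = -139 - 1*(-4122) = -139 + 4122 = 3983)
g - V(0*P(-6)) = 3983 - (2 + 4*(0*(-⅓*(-6)))) = 3983 - (2 + 4*(0*2)) = 3983 - (2 + 4*0) = 3983 - (2 + 0) = 3983 - 1*2 = 3983 - 2 = 3981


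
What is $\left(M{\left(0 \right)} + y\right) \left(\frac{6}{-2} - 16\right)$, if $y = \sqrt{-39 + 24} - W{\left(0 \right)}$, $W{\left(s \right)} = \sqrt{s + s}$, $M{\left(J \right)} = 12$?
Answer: $-228 - 19 i \sqrt{15} \approx -228.0 - 73.587 i$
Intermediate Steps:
$W{\left(s \right)} = \sqrt{2} \sqrt{s}$ ($W{\left(s \right)} = \sqrt{2 s} = \sqrt{2} \sqrt{s}$)
$y = i \sqrt{15}$ ($y = \sqrt{-39 + 24} - \sqrt{2} \sqrt{0} = \sqrt{-15} - \sqrt{2} \cdot 0 = i \sqrt{15} - 0 = i \sqrt{15} + 0 = i \sqrt{15} \approx 3.873 i$)
$\left(M{\left(0 \right)} + y\right) \left(\frac{6}{-2} - 16\right) = \left(12 + i \sqrt{15}\right) \left(\frac{6}{-2} - 16\right) = \left(12 + i \sqrt{15}\right) \left(6 \left(- \frac{1}{2}\right) - 16\right) = \left(12 + i \sqrt{15}\right) \left(-3 - 16\right) = \left(12 + i \sqrt{15}\right) \left(-19\right) = -228 - 19 i \sqrt{15}$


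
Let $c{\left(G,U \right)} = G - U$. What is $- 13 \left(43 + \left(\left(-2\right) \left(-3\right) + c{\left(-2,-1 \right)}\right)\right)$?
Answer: $-624$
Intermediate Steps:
$- 13 \left(43 + \left(\left(-2\right) \left(-3\right) + c{\left(-2,-1 \right)}\right)\right) = - 13 \left(43 - -5\right) = - 13 \left(43 + \left(6 + \left(-2 + 1\right)\right)\right) = - 13 \left(43 + \left(6 - 1\right)\right) = - 13 \left(43 + 5\right) = \left(-13\right) 48 = -624$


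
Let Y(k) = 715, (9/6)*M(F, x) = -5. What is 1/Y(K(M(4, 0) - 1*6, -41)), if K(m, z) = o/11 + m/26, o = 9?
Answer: 1/715 ≈ 0.0013986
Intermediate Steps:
M(F, x) = -10/3 (M(F, x) = (⅔)*(-5) = -10/3)
K(m, z) = 9/11 + m/26
1/Y(K(M(4, 0) - 1*6, -41)) = 1/715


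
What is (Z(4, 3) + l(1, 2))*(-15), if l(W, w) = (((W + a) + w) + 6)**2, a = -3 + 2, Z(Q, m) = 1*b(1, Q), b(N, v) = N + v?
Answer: -1035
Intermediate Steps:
Z(Q, m) = 1 + Q (Z(Q, m) = 1*(1 + Q) = 1 + Q)
a = -1
l(W, w) = (5 + W + w)**2 (l(W, w) = (((W - 1) + w) + 6)**2 = (((-1 + W) + w) + 6)**2 = ((-1 + W + w) + 6)**2 = (5 + W + w)**2)
(Z(4, 3) + l(1, 2))*(-15) = ((1 + 4) + (5 + 1 + 2)**2)*(-15) = (5 + 8**2)*(-15) = (5 + 64)*(-15) = 69*(-15) = -1035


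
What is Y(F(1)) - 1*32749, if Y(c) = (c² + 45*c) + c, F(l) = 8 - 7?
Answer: -32702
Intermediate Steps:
F(l) = 1
Y(c) = c² + 46*c
Y(F(1)) - 1*32749 = 1*(46 + 1) - 1*32749 = 1*47 - 32749 = 47 - 32749 = -32702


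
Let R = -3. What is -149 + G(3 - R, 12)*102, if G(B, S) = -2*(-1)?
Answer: 55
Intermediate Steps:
G(B, S) = 2
-149 + G(3 - R, 12)*102 = -149 + 2*102 = -149 + 204 = 55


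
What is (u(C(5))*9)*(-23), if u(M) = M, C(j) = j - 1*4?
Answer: -207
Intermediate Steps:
C(j) = -4 + j (C(j) = j - 4 = -4 + j)
(u(C(5))*9)*(-23) = ((-4 + 5)*9)*(-23) = (1*9)*(-23) = 9*(-23) = -207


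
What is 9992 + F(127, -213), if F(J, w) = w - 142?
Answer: 9637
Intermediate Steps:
F(J, w) = -142 + w
9992 + F(127, -213) = 9992 + (-142 - 213) = 9992 - 355 = 9637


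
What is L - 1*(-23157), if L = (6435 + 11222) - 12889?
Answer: 27925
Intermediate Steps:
L = 4768 (L = 17657 - 12889 = 4768)
L - 1*(-23157) = 4768 - 1*(-23157) = 4768 + 23157 = 27925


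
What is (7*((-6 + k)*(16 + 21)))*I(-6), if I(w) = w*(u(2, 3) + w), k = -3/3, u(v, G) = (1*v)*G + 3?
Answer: 32634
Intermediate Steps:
u(v, G) = 3 + G*v (u(v, G) = v*G + 3 = G*v + 3 = 3 + G*v)
k = -1 (k = -3*⅓ = -1)
I(w) = w*(9 + w) (I(w) = w*((3 + 3*2) + w) = w*((3 + 6) + w) = w*(9 + w))
(7*((-6 + k)*(16 + 21)))*I(-6) = (7*((-6 - 1)*(16 + 21)))*(-6*(9 - 6)) = (7*(-7*37))*(-6*3) = (7*(-259))*(-18) = -1813*(-18) = 32634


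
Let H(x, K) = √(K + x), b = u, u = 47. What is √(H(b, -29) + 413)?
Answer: √(413 + 3*√2) ≈ 20.427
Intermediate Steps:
b = 47
√(H(b, -29) + 413) = √(√(-29 + 47) + 413) = √(√18 + 413) = √(3*√2 + 413) = √(413 + 3*√2)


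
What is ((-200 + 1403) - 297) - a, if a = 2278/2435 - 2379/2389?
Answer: 5270747513/5817215 ≈ 906.06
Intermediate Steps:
a = -350723/5817215 (a = 2278*(1/2435) - 2379*1/2389 = 2278/2435 - 2379/2389 = -350723/5817215 ≈ -0.060291)
((-200 + 1403) - 297) - a = ((-200 + 1403) - 297) - 1*(-350723/5817215) = (1203 - 297) + 350723/5817215 = 906 + 350723/5817215 = 5270747513/5817215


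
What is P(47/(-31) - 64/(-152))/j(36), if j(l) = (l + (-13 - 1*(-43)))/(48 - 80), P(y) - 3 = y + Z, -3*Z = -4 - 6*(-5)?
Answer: 191168/58311 ≈ 3.2784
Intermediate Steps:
Z = -26/3 (Z = -(-4 - 6*(-5))/3 = -(-4 + 30)/3 = -1/3*26 = -26/3 ≈ -8.6667)
P(y) = -17/3 + y (P(y) = 3 + (y - 26/3) = 3 + (-26/3 + y) = -17/3 + y)
j(l) = -15/16 - l/32 (j(l) = (l + (-13 + 43))/(-32) = (l + 30)*(-1/32) = (30 + l)*(-1/32) = -15/16 - l/32)
P(47/(-31) - 64/(-152))/j(36) = (-17/3 + (47/(-31) - 64/(-152)))/(-15/16 - 1/32*36) = (-17/3 + (47*(-1/31) - 64*(-1/152)))/(-15/16 - 9/8) = (-17/3 + (-47/31 + 8/19))/(-33/16) = (-17/3 - 645/589)*(-16/33) = -11948/1767*(-16/33) = 191168/58311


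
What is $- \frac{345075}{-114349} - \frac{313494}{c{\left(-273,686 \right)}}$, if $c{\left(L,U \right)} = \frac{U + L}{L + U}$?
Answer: $- \frac{35847380331}{114349} \approx -3.1349 \cdot 10^{5}$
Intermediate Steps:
$c{\left(L,U \right)} = 1$ ($c{\left(L,U \right)} = \frac{L + U}{L + U} = 1$)
$- \frac{345075}{-114349} - \frac{313494}{c{\left(-273,686 \right)}} = - \frac{345075}{-114349} - \frac{313494}{1} = \left(-345075\right) \left(- \frac{1}{114349}\right) - 313494 = \frac{345075}{114349} - 313494 = - \frac{35847380331}{114349}$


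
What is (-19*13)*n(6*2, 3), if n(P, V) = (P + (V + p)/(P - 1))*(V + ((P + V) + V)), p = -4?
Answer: -679497/11 ≈ -61772.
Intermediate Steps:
n(P, V) = (P + 3*V)*(P + (-4 + V)/(-1 + P)) (n(P, V) = (P + (V - 4)/(P - 1))*(V + ((P + V) + V)) = (P + (-4 + V)/(-1 + P))*(V + (P + 2*V)) = (P + (-4 + V)/(-1 + P))*(P + 3*V) = (P + 3*V)*(P + (-4 + V)/(-1 + P)))
(-19*13)*n(6*2, 3) = (-19*13)*(((6*2)³ - (6*2)² - 12*3 - 24*2 + 3*3² - 2*6*2*3 + 3*3*(6*2)²)/(-1 + 6*2)) = -247*(12³ - 1*12² - 36 - 4*12 + 3*9 - 2*12*3 + 3*3*12²)/(-1 + 12) = -247*(1728 - 1*144 - 36 - 48 + 27 - 72 + 3*3*144)/11 = -247*(1728 - 144 - 36 - 48 + 27 - 72 + 1296)/11 = -247*2751/11 = -679497/11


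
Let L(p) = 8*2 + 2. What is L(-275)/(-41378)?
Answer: -9/20689 ≈ -0.00043501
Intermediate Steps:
L(p) = 18 (L(p) = 16 + 2 = 18)
L(-275)/(-41378) = 18/(-41378) = 18*(-1/41378) = -9/20689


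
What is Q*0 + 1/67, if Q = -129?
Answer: 1/67 ≈ 0.014925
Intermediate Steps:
Q*0 + 1/67 = -129*0 + 1/67 = 0 + 1/67 = 1/67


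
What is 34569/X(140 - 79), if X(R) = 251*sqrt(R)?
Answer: 34569*sqrt(61)/15311 ≈ 17.634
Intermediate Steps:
34569/X(140 - 79) = 34569/((251*sqrt(140 - 79))) = 34569/((251*sqrt(61))) = 34569*(sqrt(61)/15311) = 34569*sqrt(61)/15311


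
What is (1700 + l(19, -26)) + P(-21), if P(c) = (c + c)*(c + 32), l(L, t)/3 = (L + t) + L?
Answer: 1274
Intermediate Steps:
l(L, t) = 3*t + 6*L (l(L, t) = 3*((L + t) + L) = 3*(t + 2*L) = 3*t + 6*L)
P(c) = 2*c*(32 + c) (P(c) = (2*c)*(32 + c) = 2*c*(32 + c))
(1700 + l(19, -26)) + P(-21) = (1700 + (3*(-26) + 6*19)) + 2*(-21)*(32 - 21) = (1700 + (-78 + 114)) + 2*(-21)*11 = (1700 + 36) - 462 = 1736 - 462 = 1274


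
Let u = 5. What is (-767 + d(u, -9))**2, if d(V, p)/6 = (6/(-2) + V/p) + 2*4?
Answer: 4932841/9 ≈ 5.4809e+5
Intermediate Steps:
d(V, p) = 30 + 6*V/p (d(V, p) = 6*((6/(-2) + V/p) + 2*4) = 6*((6*(-1/2) + V/p) + 8) = 6*((-3 + V/p) + 8) = 6*(5 + V/p) = 30 + 6*V/p)
(-767 + d(u, -9))**2 = (-767 + (30 + 6*5/(-9)))**2 = (-767 + (30 + 6*5*(-1/9)))**2 = (-767 + (30 - 10/3))**2 = (-767 + 80/3)**2 = (-2221/3)**2 = 4932841/9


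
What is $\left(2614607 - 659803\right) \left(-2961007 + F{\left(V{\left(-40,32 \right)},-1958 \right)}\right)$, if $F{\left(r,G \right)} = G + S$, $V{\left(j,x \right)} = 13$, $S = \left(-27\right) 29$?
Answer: $-5793546445392$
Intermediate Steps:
$S = -783$
$F{\left(r,G \right)} = -783 + G$ ($F{\left(r,G \right)} = G - 783 = -783 + G$)
$\left(2614607 - 659803\right) \left(-2961007 + F{\left(V{\left(-40,32 \right)},-1958 \right)}\right) = \left(2614607 - 659803\right) \left(-2961007 - 2741\right) = \left(2614607 + \left(-1156057 + 496254\right)\right) \left(-2961007 - 2741\right) = \left(2614607 - 659803\right) \left(-2963748\right) = 1954804 \left(-2963748\right) = -5793546445392$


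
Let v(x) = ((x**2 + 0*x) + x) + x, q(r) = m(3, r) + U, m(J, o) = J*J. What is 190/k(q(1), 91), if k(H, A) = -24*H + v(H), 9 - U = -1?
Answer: -10/3 ≈ -3.3333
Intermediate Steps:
m(J, o) = J**2
U = 10 (U = 9 - 1*(-1) = 9 + 1 = 10)
q(r) = 19 (q(r) = 3**2 + 10 = 9 + 10 = 19)
v(x) = x**2 + 2*x (v(x) = ((x**2 + 0) + x) + x = (x**2 + x) + x = (x + x**2) + x = x**2 + 2*x)
k(H, A) = -24*H + H*(2 + H)
190/k(q(1), 91) = 190/((19*(-22 + 19))) = 190/((19*(-3))) = 190/(-57) = 190*(-1/57) = -10/3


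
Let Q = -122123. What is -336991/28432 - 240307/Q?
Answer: -34321943269/3472201136 ≈ -9.8848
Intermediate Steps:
-336991/28432 - 240307/Q = -336991/28432 - 240307/(-122123) = -336991*1/28432 - 240307*(-1/122123) = -336991/28432 + 240307/122123 = -34321943269/3472201136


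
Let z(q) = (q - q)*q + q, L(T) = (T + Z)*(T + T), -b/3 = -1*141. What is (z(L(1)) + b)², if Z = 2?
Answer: 184041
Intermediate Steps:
b = 423 (b = -(-3)*141 = -3*(-141) = 423)
L(T) = 2*T*(2 + T) (L(T) = (T + 2)*(T + T) = (2 + T)*(2*T) = 2*T*(2 + T))
z(q) = q (z(q) = 0*q + q = 0 + q = q)
(z(L(1)) + b)² = (2*1*(2 + 1) + 423)² = (2*1*3 + 423)² = (6 + 423)² = 429² = 184041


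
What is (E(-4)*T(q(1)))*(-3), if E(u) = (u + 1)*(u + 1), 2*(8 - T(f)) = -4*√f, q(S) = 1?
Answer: -270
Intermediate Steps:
T(f) = 8 + 2*√f (T(f) = 8 - (-2)*√f = 8 + 2*√f)
E(u) = (1 + u)² (E(u) = (1 + u)*(1 + u) = (1 + u)²)
(E(-4)*T(q(1)))*(-3) = ((1 - 4)²*(8 + 2*√1))*(-3) = ((-3)²*(8 + 2*1))*(-3) = (9*(8 + 2))*(-3) = (9*10)*(-3) = 90*(-3) = -270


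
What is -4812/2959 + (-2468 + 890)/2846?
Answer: -9182127/4210657 ≈ -2.1807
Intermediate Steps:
-4812/2959 + (-2468 + 890)/2846 = -4812*1/2959 - 1578*1/2846 = -4812/2959 - 789/1423 = -9182127/4210657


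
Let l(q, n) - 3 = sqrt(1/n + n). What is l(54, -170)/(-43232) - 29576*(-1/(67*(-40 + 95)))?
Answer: 1278618577/159309920 - I*sqrt(4913170)/7349440 ≈ 8.026 - 0.0003016*I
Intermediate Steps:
l(q, n) = 3 + sqrt(n + 1/n) (l(q, n) = 3 + sqrt(1/n + n) = 3 + sqrt(n + 1/n))
l(54, -170)/(-43232) - 29576*(-1/(67*(-40 + 95))) = (3 + sqrt(-170 + 1/(-170)))/(-43232) - 29576*(-1/(67*(-40 + 95))) = (3 + sqrt(-170 - 1/170))*(-1/43232) - 29576/((-67*55)) = (3 + sqrt(-28901/170))*(-1/43232) - 29576/(-3685) = (3 + I*sqrt(4913170)/170)*(-1/43232) - 29576*(-1/3685) = (-3/43232 - I*sqrt(4913170)/7349440) + 29576/3685 = 1278618577/159309920 - I*sqrt(4913170)/7349440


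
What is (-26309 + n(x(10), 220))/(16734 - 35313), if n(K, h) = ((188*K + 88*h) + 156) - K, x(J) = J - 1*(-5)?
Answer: 3988/18579 ≈ 0.21465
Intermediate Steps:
x(J) = 5 + J (x(J) = J + 5 = 5 + J)
n(K, h) = 156 + 88*h + 187*K (n(K, h) = ((88*h + 188*K) + 156) - K = (156 + 88*h + 188*K) - K = 156 + 88*h + 187*K)
(-26309 + n(x(10), 220))/(16734 - 35313) = (-26309 + (156 + 88*220 + 187*(5 + 10)))/(16734 - 35313) = (-26309 + (156 + 19360 + 187*15))/(-18579) = (-26309 + (156 + 19360 + 2805))*(-1/18579) = (-26309 + 22321)*(-1/18579) = -3988*(-1/18579) = 3988/18579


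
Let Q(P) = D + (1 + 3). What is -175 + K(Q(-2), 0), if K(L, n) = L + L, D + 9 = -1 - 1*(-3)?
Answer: -181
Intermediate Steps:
D = -7 (D = -9 + (-1 - 1*(-3)) = -9 + (-1 + 3) = -9 + 2 = -7)
Q(P) = -3 (Q(P) = -7 + (1 + 3) = -7 + 4 = -3)
K(L, n) = 2*L
-175 + K(Q(-2), 0) = -175 + 2*(-3) = -175 - 6 = -181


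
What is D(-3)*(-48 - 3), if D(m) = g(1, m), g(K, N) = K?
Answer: -51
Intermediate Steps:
D(m) = 1
D(-3)*(-48 - 3) = 1*(-48 - 3) = 1*(-51) = -51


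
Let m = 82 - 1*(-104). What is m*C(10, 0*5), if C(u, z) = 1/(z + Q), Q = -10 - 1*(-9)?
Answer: -186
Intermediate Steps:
Q = -1 (Q = -10 + 9 = -1)
C(u, z) = 1/(-1 + z) (C(u, z) = 1/(z - 1) = 1/(-1 + z))
m = 186 (m = 82 + 104 = 186)
m*C(10, 0*5) = 186/(-1 + 0*5) = 186/(-1 + 0) = 186/(-1) = 186*(-1) = -186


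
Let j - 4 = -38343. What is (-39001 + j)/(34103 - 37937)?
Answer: 12890/639 ≈ 20.172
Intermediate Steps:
j = -38339 (j = 4 - 38343 = -38339)
(-39001 + j)/(34103 - 37937) = (-39001 - 38339)/(34103 - 37937) = -77340/(-3834) = -77340*(-1/3834) = 12890/639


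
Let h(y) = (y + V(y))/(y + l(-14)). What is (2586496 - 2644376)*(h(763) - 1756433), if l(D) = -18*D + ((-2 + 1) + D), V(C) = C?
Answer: 2541556342878/25 ≈ 1.0166e+11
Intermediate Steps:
l(D) = -1 - 17*D (l(D) = -18*D + (-1 + D) = -1 - 17*D)
h(y) = 2*y/(237 + y) (h(y) = (y + y)/(y + (-1 - 17*(-14))) = (2*y)/(y + (-1 + 238)) = (2*y)/(y + 237) = (2*y)/(237 + y) = 2*y/(237 + y))
(2586496 - 2644376)*(h(763) - 1756433) = (2586496 - 2644376)*(2*763/(237 + 763) - 1756433) = -57880*(2*763/1000 - 1756433) = -57880*(2*763*(1/1000) - 1756433) = -57880*(763/500 - 1756433) = -57880*(-878215737/500) = 2541556342878/25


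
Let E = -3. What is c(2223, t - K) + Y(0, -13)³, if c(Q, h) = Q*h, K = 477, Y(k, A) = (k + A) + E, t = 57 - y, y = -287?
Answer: -299755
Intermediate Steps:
t = 344 (t = 57 - 1*(-287) = 57 + 287 = 344)
Y(k, A) = -3 + A + k (Y(k, A) = (k + A) - 3 = (A + k) - 3 = -3 + A + k)
c(2223, t - K) + Y(0, -13)³ = 2223*(344 - 1*477) + (-3 - 13 + 0)³ = 2223*(344 - 477) + (-16)³ = 2223*(-133) - 4096 = -295659 - 4096 = -299755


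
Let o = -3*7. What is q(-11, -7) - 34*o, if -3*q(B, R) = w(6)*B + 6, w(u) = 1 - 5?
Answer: 2092/3 ≈ 697.33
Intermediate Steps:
w(u) = -4
q(B, R) = -2 + 4*B/3 (q(B, R) = -(-4*B + 6)/3 = -(6 - 4*B)/3 = -2 + 4*B/3)
o = -21
q(-11, -7) - 34*o = (-2 + (4/3)*(-11)) - 34*(-21) = (-2 - 44/3) + 714 = -50/3 + 714 = 2092/3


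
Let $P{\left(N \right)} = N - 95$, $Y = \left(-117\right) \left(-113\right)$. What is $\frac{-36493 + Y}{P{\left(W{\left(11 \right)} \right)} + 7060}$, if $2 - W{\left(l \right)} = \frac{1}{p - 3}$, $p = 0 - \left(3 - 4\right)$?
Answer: $- \frac{46544}{13935} \approx -3.3401$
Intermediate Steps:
$p = 1$ ($p = 0 - \left(3 - 4\right) = 0 - -1 = 0 + 1 = 1$)
$Y = 13221$
$W{\left(l \right)} = \frac{5}{2}$ ($W{\left(l \right)} = 2 - \frac{1}{1 - 3} = 2 - \frac{1}{-2} = 2 - - \frac{1}{2} = 2 + \frac{1}{2} = \frac{5}{2}$)
$P{\left(N \right)} = -95 + N$ ($P{\left(N \right)} = N - 95 = -95 + N$)
$\frac{-36493 + Y}{P{\left(W{\left(11 \right)} \right)} + 7060} = \frac{-36493 + 13221}{\left(-95 + \frac{5}{2}\right) + 7060} = - \frac{23272}{- \frac{185}{2} + 7060} = - \frac{23272}{\frac{13935}{2}} = \left(-23272\right) \frac{2}{13935} = - \frac{46544}{13935}$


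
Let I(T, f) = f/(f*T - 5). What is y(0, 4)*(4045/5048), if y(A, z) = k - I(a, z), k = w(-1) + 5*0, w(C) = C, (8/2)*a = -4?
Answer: -20225/45432 ≈ -0.44517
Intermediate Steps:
a = -1 (a = (1/4)*(-4) = -1)
I(T, f) = f/(-5 + T*f) (I(T, f) = f/(T*f - 5) = f/(-5 + T*f))
k = -1 (k = -1 + 5*0 = -1 + 0 = -1)
y(A, z) = -1 - z/(-5 - z)
y(0, 4)*(4045/5048) = (-5/(5 + 4))*(4045/5048) = (-5/9)*(4045*(1/5048)) = -5*1/9*(4045/5048) = -5/9*4045/5048 = -20225/45432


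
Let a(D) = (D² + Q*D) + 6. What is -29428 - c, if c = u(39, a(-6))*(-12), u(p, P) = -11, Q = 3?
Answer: -29560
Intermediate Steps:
a(D) = 6 + D² + 3*D (a(D) = (D² + 3*D) + 6 = 6 + D² + 3*D)
c = 132 (c = -11*(-12) = 132)
-29428 - c = -29428 - 1*132 = -29428 - 132 = -29560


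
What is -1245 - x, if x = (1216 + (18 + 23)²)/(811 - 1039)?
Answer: -280963/228 ≈ -1232.3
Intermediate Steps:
x = -2897/228 (x = (1216 + 41²)/(-228) = (1216 + 1681)*(-1/228) = 2897*(-1/228) = -2897/228 ≈ -12.706)
-1245 - x = -1245 - 1*(-2897/228) = -1245 + 2897/228 = -280963/228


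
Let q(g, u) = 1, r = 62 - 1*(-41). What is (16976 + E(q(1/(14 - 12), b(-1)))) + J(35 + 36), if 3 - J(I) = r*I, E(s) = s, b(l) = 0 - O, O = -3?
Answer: 9667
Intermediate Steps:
r = 103 (r = 62 + 41 = 103)
b(l) = 3 (b(l) = 0 - 1*(-3) = 0 + 3 = 3)
J(I) = 3 - 103*I
(16976 + E(q(1/(14 - 12), b(-1)))) + J(35 + 36) = (16976 + 1) + (3 - 103*(35 + 36)) = 16977 + (3 - 103*71) = 16977 + (3 - 7313) = 16977 - 7310 = 9667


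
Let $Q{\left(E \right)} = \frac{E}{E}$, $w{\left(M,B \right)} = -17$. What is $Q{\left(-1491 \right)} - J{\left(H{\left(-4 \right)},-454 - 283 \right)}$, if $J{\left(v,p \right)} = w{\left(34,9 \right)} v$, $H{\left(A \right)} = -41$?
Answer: $-696$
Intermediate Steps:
$J{\left(v,p \right)} = - 17 v$
$Q{\left(E \right)} = 1$
$Q{\left(-1491 \right)} - J{\left(H{\left(-4 \right)},-454 - 283 \right)} = 1 - \left(-17\right) \left(-41\right) = 1 - 697 = -696$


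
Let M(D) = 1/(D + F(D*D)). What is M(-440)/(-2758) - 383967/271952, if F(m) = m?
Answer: -6392273985241/4527450777080 ≈ -1.4119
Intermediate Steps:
M(D) = 1/(D + D²) (M(D) = 1/(D + D*D) = 1/(D + D²))
M(-440)/(-2758) - 383967/271952 = (1/((-440)*(1 - 440)))/(-2758) - 383967/271952 = -1/440/(-439)*(-1/2758) - 383967*1/271952 = -1/440*(-1/439)*(-1/2758) - 383967/271952 = (1/193160)*(-1/2758) - 383967/271952 = -1/532735280 - 383967/271952 = -6392273985241/4527450777080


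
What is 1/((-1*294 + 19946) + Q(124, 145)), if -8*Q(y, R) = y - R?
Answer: 8/157237 ≈ 5.0879e-5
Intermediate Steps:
Q(y, R) = -y/8 + R/8 (Q(y, R) = -(y - R)/8 = -y/8 + R/8)
1/((-1*294 + 19946) + Q(124, 145)) = 1/((-1*294 + 19946) + (-⅛*124 + (⅛)*145)) = 1/((-294 + 19946) + (-31/2 + 145/8)) = 1/(19652 + 21/8) = 1/(157237/8) = 8/157237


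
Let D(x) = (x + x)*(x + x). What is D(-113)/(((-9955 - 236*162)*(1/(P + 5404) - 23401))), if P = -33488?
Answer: 1434418384/31668192099095 ≈ 4.5295e-5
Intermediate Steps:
D(x) = 4*x² (D(x) = (2*x)*(2*x) = 4*x²)
D(-113)/(((-9955 - 236*162)*(1/(P + 5404) - 23401))) = (4*(-113)²)/(((-9955 - 236*162)*(1/(-33488 + 5404) - 23401))) = (4*12769)/(((-9955 - 38232)*(1/(-28084) - 23401))) = 51076/((-48187*(-1/28084 - 23401))) = 51076/((-48187*(-657193685/28084))) = 51076/(31668192099095/28084) = 51076*(28084/31668192099095) = 1434418384/31668192099095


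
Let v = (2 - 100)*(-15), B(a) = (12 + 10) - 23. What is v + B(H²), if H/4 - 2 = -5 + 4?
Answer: 1469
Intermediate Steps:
H = 4 (H = 8 + 4*(-5 + 4) = 8 + 4*(-1) = 8 - 4 = 4)
B(a) = -1 (B(a) = 22 - 23 = -1)
v = 1470 (v = -98*(-15) = 1470)
v + B(H²) = 1470 - 1 = 1469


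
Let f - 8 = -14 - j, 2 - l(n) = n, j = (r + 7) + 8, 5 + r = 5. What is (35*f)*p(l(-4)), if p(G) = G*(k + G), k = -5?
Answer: -4410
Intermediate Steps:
r = 0 (r = -5 + 5 = 0)
j = 15 (j = (0 + 7) + 8 = 7 + 8 = 15)
l(n) = 2 - n
p(G) = G*(-5 + G)
f = -21 (f = 8 + (-14 - 1*15) = 8 + (-14 - 15) = 8 - 29 = -21)
(35*f)*p(l(-4)) = (35*(-21))*((2 - 1*(-4))*(-5 + (2 - 1*(-4)))) = -735*(2 + 4)*(-5 + (2 + 4)) = -4410*(-5 + 6) = -4410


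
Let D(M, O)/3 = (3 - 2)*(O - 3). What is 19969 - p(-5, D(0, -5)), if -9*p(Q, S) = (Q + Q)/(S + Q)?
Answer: 5211919/261 ≈ 19969.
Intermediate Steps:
D(M, O) = -9 + 3*O (D(M, O) = 3*((3 - 2)*(O - 3)) = 3*(1*(-3 + O)) = 3*(-3 + O) = -9 + 3*O)
p(Q, S) = -2*Q/(9*(Q + S)) (p(Q, S) = -(Q + Q)/(9*(S + Q)) = -2*Q/(9*(Q + S)))
19969 - p(-5, D(0, -5)) = 19969 - (-2)*(-5)/(9*(-5) + 9*(-9 + 3*(-5))) = 19969 - (-2)*(-5)/(-45 + 9*(-9 - 15)) = 19969 - (-2)*(-5)/(-45 + 9*(-24)) = 19969 - (-2)*(-5)/(-45 - 216) = 19969 - (-2)*(-5)/(-261) = 19969 - (-2)*(-5)*(-1)/261 = 19969 - 1*(-10/261) = 19969 + 10/261 = 5211919/261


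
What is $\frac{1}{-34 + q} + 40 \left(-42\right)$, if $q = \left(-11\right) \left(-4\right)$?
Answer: $- \frac{16799}{10} \approx -1679.9$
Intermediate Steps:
$q = 44$
$\frac{1}{-34 + q} + 40 \left(-42\right) = \frac{1}{-34 + 44} + 40 \left(-42\right) = \frac{1}{10} - 1680 = - \frac{16799}{10}$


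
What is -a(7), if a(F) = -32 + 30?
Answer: 2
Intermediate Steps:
a(F) = -2
-a(7) = -1*(-2) = 2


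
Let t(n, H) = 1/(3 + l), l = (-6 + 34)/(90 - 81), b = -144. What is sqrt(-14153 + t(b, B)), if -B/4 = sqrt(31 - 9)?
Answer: I*sqrt(42812330)/55 ≈ 118.97*I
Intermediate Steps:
B = -4*sqrt(22) (B = -4*sqrt(31 - 9) = -4*sqrt(22) ≈ -18.762)
l = 28/9 ≈ 3.1111
t(n, H) = 9/55 (t(n, H) = 1/(3 + 28/9) = 1/(55/9) = 9/55)
sqrt(-14153 + t(b, B)) = sqrt(-14153 + 9/55) = sqrt(-778406/55) = I*sqrt(42812330)/55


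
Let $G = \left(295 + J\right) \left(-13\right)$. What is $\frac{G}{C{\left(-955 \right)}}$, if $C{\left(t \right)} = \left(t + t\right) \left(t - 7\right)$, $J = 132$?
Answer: $- \frac{427}{141340} \approx -0.0030211$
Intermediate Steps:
$G = -5551$ ($G = \left(295 + 132\right) \left(-13\right) = 427 \left(-13\right) = -5551$)
$C{\left(t \right)} = 2 t \left(-7 + t\right)$
$\frac{G}{C{\left(-955 \right)}} = - \frac{5551}{2 \left(-955\right) \left(-7 - 955\right)} = - \frac{5551}{2 \left(-955\right) \left(-962\right)} = - \frac{5551}{1837420} = \left(-5551\right) \frac{1}{1837420} = - \frac{427}{141340}$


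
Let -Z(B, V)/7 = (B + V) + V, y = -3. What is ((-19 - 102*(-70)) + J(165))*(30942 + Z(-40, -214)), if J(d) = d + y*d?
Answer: 232374438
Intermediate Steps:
J(d) = -2*d (J(d) = d - 3*d = -2*d)
Z(B, V) = -14*V - 7*B (Z(B, V) = -7*((B + V) + V) = -7*(B + 2*V) = -14*V - 7*B)
((-19 - 102*(-70)) + J(165))*(30942 + Z(-40, -214)) = ((-19 - 102*(-70)) - 2*165)*(30942 + (-14*(-214) - 7*(-40))) = ((-19 + 7140) - 330)*(30942 + (2996 + 280)) = (7121 - 330)*(30942 + 3276) = 6791*34218 = 232374438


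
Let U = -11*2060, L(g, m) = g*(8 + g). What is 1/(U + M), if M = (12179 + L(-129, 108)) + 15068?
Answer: 1/20196 ≈ 4.9515e-5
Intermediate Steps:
U = -22660
M = 42856 (M = (12179 - 129*(8 - 129)) + 15068 = (12179 - 129*(-121)) + 15068 = (12179 + 15609) + 15068 = 27788 + 15068 = 42856)
1/(U + M) = 1/(-22660 + 42856) = 1/20196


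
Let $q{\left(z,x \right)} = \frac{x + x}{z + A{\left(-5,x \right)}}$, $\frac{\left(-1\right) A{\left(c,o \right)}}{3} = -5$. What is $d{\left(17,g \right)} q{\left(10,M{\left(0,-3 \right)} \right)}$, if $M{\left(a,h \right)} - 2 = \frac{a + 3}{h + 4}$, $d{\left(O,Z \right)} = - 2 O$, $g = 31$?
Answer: $- \frac{68}{5} \approx -13.6$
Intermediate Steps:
$A{\left(c,o \right)} = 15$ ($A{\left(c,o \right)} = \left(-3\right) \left(-5\right) = 15$)
$M{\left(a,h \right)} = 2 + \frac{3 + a}{4 + h}$ ($M{\left(a,h \right)} = 2 + \frac{a + 3}{h + 4} = 2 + \frac{3 + a}{4 + h}$)
$q{\left(z,x \right)} = \frac{2 x}{15 + z}$ ($q{\left(z,x \right)} = \frac{x + x}{z + 15} = \frac{2 x}{15 + z}$)
$d{\left(17,g \right)} q{\left(10,M{\left(0,-3 \right)} \right)} = \left(-2\right) 17 \frac{2 \frac{11 + 0 + 2 \left(-3\right)}{4 - 3}}{15 + 10} = - 34 \frac{2 \frac{11 + 0 - 6}{1}}{25} = - 34 \cdot 2 \cdot 1 \cdot 5 \cdot \frac{1}{25} = - 34 \cdot 2 \cdot 5 \cdot \frac{1}{25} = \left(-34\right) \frac{2}{5} = - \frac{68}{5}$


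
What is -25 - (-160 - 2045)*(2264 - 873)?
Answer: 3067130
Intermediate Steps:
-25 - (-160 - 2045)*(2264 - 873) = -25 - (-2205)*1391 = -25 - 1*(-3067155) = -25 + 3067155 = 3067130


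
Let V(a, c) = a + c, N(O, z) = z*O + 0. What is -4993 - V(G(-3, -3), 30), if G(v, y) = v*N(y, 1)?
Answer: -5032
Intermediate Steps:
N(O, z) = O*z (N(O, z) = O*z + 0 = O*z)
G(v, y) = v*y (G(v, y) = v*(y*1) = v*y)
-4993 - V(G(-3, -3), 30) = -4993 - (-3*(-3) + 30) = -4993 - (9 + 30) = -4993 - 1*39 = -4993 - 39 = -5032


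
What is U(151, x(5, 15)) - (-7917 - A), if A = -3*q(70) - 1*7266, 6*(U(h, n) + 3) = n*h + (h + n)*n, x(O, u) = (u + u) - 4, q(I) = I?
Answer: 5578/3 ≈ 1859.3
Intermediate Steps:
x(O, u) = -4 + 2*u (x(O, u) = 2*u - 4 = -4 + 2*u)
U(h, n) = -3 + h*n/6 + n*(h + n)/6 (U(h, n) = -3 + (n*h + (h + n)*n)/6 = -3 + (h*n + n*(h + n))/6 = -3 + (h*n/6 + n*(h + n)/6) = -3 + h*n/6 + n*(h + n)/6)
A = -7476 (A = -3*70 - 1*7266 = -210 - 7266 = -7476)
U(151, x(5, 15)) - (-7917 - A) = (-3 + (-4 + 2*15)**2/6 + (1/3)*151*(-4 + 2*15)) - (-7917 - 1*(-7476)) = (-3 + (-4 + 30)**2/6 + (1/3)*151*(-4 + 30)) - (-7917 + 7476) = (-3 + (1/6)*26**2 + (1/3)*151*26) - 1*(-441) = (-3 + (1/6)*676 + 3926/3) + 441 = (-3 + 338/3 + 3926/3) + 441 = 4255/3 + 441 = 5578/3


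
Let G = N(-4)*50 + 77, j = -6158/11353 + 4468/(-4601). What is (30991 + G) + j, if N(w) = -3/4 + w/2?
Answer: 3231160683409/104470306 ≈ 30929.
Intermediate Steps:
N(w) = -¾ + w/2 (N(w) = -3*¼ + w*(½) = -¾ + w/2)
j = -79058162/52235153 (j = -6158*1/11353 + 4468*(-1/4601) = -6158/11353 - 4468/4601 = -79058162/52235153 ≈ -1.5135)
G = -121/2 (G = (-¾ + (½)*(-4))*50 + 77 = (-¾ - 2)*50 + 77 = -11/4*50 + 77 = -275/2 + 77 = -121/2 ≈ -60.500)
(30991 + G) + j = (30991 - 121/2) - 79058162/52235153 = 61861/2 - 79058162/52235153 = 3231160683409/104470306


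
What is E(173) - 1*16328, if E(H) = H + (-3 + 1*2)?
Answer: -16156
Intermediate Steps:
E(H) = -1 + H (E(H) = H + (-3 + 2) = H - 1 = -1 + H)
E(173) - 1*16328 = (-1 + 173) - 1*16328 = 172 - 16328 = -16156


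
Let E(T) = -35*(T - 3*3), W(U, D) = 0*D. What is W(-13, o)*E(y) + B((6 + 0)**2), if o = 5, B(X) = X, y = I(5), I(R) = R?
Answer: 36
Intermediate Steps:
y = 5
W(U, D) = 0
E(T) = 315 - 35*T (E(T) = -35*(T - 9) = -35*(-9 + T) = 315 - 35*T)
W(-13, o)*E(y) + B((6 + 0)**2) = 0*(315 - 35*5) + (6 + 0)**2 = 0*(315 - 175) + 6**2 = 0*140 + 36 = 0 + 36 = 36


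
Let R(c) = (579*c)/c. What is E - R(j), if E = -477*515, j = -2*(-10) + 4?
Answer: -246234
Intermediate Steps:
j = 24 (j = 20 + 4 = 24)
R(c) = 579
E = -245655
E - R(j) = -245655 - 1*579 = -245655 - 579 = -246234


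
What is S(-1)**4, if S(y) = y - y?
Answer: 0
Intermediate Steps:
S(y) = 0
S(-1)**4 = 0**4 = 0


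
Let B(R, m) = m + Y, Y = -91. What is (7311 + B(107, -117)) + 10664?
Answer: 17767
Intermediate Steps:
B(R, m) = -91 + m (B(R, m) = m - 91 = -91 + m)
(7311 + B(107, -117)) + 10664 = (7311 + (-91 - 117)) + 10664 = (7311 - 208) + 10664 = 7103 + 10664 = 17767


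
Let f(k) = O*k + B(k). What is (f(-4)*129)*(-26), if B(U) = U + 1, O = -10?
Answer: -124098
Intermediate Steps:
B(U) = 1 + U
f(k) = 1 - 9*k (f(k) = -10*k + (1 + k) = 1 - 9*k)
(f(-4)*129)*(-26) = ((1 - 9*(-4))*129)*(-26) = ((1 + 36)*129)*(-26) = (37*129)*(-26) = 4773*(-26) = -124098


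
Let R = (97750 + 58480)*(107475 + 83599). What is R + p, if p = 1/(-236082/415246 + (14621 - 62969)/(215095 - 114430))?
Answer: 72707465913497954565/2435639341 ≈ 2.9851e+10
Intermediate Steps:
p = -2322263255/2435639341 (p = 1/(-236082*1/415246 - 48348/100665) = 1/(-118041/207623 - 48348*1/100665) = 1/(-118041/207623 - 5372/11185) = 1/(-2435639341/2322263255) = -2322263255/2435639341 ≈ -0.95345)
R = 29851491020 (R = 156230*191074 = 29851491020)
R + p = 29851491020 - 2322263255/2435639341 = 72707465913497954565/2435639341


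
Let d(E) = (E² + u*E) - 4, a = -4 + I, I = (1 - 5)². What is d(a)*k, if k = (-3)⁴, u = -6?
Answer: 5508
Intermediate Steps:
I = 16 (I = (-4)² = 16)
a = 12 (a = -4 + 16 = 12)
k = 81
d(E) = -4 + E² - 6*E (d(E) = (E² - 6*E) - 4 = -4 + E² - 6*E)
d(a)*k = (-4 + 12² - 6*12)*81 = (-4 + 144 - 72)*81 = 68*81 = 5508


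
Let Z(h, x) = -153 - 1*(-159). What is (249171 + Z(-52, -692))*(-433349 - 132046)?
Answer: -140883429915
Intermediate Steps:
Z(h, x) = 6 (Z(h, x) = -153 + 159 = 6)
(249171 + Z(-52, -692))*(-433349 - 132046) = (249171 + 6)*(-433349 - 132046) = 249177*(-565395) = -140883429915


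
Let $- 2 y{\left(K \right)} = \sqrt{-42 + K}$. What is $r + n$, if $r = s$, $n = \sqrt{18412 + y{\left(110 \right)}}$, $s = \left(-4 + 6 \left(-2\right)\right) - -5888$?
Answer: $5872 + \sqrt{18412 - \sqrt{17}} \approx 6007.7$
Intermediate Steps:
$y{\left(K \right)} = - \frac{\sqrt{-42 + K}}{2}$
$s = 5872$ ($s = \left(-4 - 12\right) + 5888 = -16 + 5888 = 5872$)
$n = \sqrt{18412 - \sqrt{17}}$ ($n = \sqrt{18412 - \frac{\sqrt{-42 + 110}}{2}} = \sqrt{18412 - \frac{\sqrt{68}}{2}} = \sqrt{18412 - \frac{2 \sqrt{17}}{2}} = \sqrt{18412 - \sqrt{17}} \approx 135.68$)
$r = 5872$
$r + n = 5872 + \sqrt{18412 - \sqrt{17}}$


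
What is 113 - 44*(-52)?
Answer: 2401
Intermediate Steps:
113 - 44*(-52) = 113 - 1*(-2288) = 113 + 2288 = 2401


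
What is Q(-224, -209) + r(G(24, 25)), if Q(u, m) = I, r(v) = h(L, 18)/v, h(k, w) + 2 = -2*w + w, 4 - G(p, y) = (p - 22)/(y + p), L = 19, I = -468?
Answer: -45886/97 ≈ -473.05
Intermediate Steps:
G(p, y) = 4 - (-22 + p)/(p + y) (G(p, y) = 4 - (p - 22)/(y + p) = 4 - (-22 + p)/(p + y))
h(k, w) = -2 - w (h(k, w) = -2 + (-2*w + w) = -2 - w)
r(v) = -20/v (r(v) = (-2 - 1*18)/v = (-2 - 18)/v = -20/v)
Q(u, m) = -468
Q(-224, -209) + r(G(24, 25)) = -468 - 20*(24 + 25)/(22 + 3*24 + 4*25) = -468 - 20*49/(22 + 72 + 100) = -468 - 20/((1/49)*194) = -468 - 20/194/49 = -468 - 20*49/194 = -468 - 490/97 = -45886/97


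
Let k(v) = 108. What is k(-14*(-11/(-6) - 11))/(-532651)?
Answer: -108/532651 ≈ -0.00020276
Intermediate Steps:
k(-14*(-11/(-6) - 11))/(-532651) = 108/(-532651) = 108*(-1/532651) = -108/532651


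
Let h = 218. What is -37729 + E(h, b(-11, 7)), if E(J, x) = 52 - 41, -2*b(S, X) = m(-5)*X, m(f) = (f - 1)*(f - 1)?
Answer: -37718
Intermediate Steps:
m(f) = (-1 + f)² (m(f) = (-1 + f)*(-1 + f) = (-1 + f)²)
b(S, X) = -18*X (b(S, X) = -(-1 - 5)²*X/2 = -(-6)²*X/2 = -18*X)
E(J, x) = 11
-37729 + E(h, b(-11, 7)) = -37729 + 11 = -37718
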